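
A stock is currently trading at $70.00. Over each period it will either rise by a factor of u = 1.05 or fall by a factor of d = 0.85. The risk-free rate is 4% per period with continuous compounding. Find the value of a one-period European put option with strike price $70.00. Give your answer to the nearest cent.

$0.46

Risk-neutral probability p = (e^0.04 − 0.85)/(1.05 − 0.85) = 0.1908/0.2000 = 0.9541
Terminal stock prices: S_u = 73.5, S_d = 59.5
Terminal payoffs (K − S): max(-3.5, 0) = 0, max(10.5, 0) = 10.5
Node 0 (S = 70): V_0 = e^(−0.04)·[0.9541·0.0000 + 0.0459·10.5000] = 0.4635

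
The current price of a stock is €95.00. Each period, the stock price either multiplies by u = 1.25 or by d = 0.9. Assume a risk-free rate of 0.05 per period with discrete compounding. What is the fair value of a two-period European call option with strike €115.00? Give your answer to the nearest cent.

€5.57

Risk-neutral probability p = (1 + 0.05 − 0.9)/(1.25 − 0.9) = 0.1500/0.3500 = 0.4286
Terminal stock prices: S_uu = 148.4, S_ud = 106.9, S_dd = 76.95
Terminal payoffs (S − K): max(33.44, 0) = 33.44, max(-8.125, 0) = 0, max(-38.05, 0) = 0
Node u (S = 118.8): V_u = 1/1.05·[0.4286·33.4375 + 0.5714·0.0000] = 13.6480
Node d (S = 85.5): V_d = 1/1.05·[0.4286·0.0000 + 0.5714·0.0000] = 0.0000
Node 0 (S = 95): V_0 = 1/1.05·[0.4286·13.6480 + 0.5714·0.0000] = 5.5706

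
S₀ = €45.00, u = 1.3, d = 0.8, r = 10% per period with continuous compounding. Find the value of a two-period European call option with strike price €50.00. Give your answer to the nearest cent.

Risk-neutral probability p = (e^0.1 − 0.8)/(1.3 − 0.8) = 0.3052/0.5000 = 0.6103
Terminal stock prices: S_uu = 76.05, S_ud = 46.8, S_dd = 28.8
Terminal payoffs (S − K): max(26.05, 0) = 26.05, max(-3.2, 0) = 0, max(-21.2, 0) = 0
Node u (S = 58.5): V_u = e^(−0.1)·[0.6103·26.0500 + 0.3897·0.0000] = 14.3864
Node d (S = 36): V_d = e^(−0.1)·[0.6103·0.0000 + 0.3897·0.0000] = 0.0000
Node 0 (S = 45): V_0 = e^(−0.1)·[0.6103·14.3864 + 0.3897·0.0000] = 7.9450

€7.95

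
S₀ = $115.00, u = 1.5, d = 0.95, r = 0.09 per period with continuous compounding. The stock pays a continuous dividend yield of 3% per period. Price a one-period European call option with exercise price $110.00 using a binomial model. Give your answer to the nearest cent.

Per-period risk-free factor R = e^0.09 = 1.0942; dividend-adjusted growth = e^(0.09−0.03) = 1.0618.
Risk-neutral probability p = (1.0618 − 0.95)/(1.5 − 0.95) = 0.1118/0.5500 = 0.2033
Terminal stock prices: S_u = 172.5, S_d = 109.2
Terminal payoffs (S − K): max(62.5, 0) = 62.5, max(-0.75, 0) = 0
Node 0 (S = 115): V_0 = e^(−0.09)·[0.2033·62.5000 + 0.7967·0.0000] = 11.6149

$11.61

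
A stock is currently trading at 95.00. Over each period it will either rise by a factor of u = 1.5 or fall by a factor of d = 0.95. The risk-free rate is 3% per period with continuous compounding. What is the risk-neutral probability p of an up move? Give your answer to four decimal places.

p = 0.1463

Risk-neutral probability p = (e^0.03 − 0.95)/(1.5 − 0.95) = 0.0805/0.5500 = 0.1463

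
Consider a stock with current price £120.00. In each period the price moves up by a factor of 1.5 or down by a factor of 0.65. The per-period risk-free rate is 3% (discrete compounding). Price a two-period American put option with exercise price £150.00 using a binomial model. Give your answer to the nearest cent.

£46.34

Risk-neutral probability p = (1 + 0.03 − 0.65)/(1.5 − 0.65) = 0.3800/0.8500 = 0.4471
Terminal stock prices: S_uu = 270, S_ud = 117, S_dd = 50.7
Terminal payoffs (K − S): max(-120, 0) = 0, max(33, 0) = 33, max(99.3, 0) = 99.3
Node u (S = 180): continuation = 1/1.03·[0.4471·0.0000 + 0.5529·33.0000] = 17.7156; exercise value = 0.0000 ≤ continuation, so V_u = 17.7156
Node d (S = 78): continuation = 1/1.03·[0.4471·33.0000 + 0.5529·99.3000] = 67.6311; exercise value = 72.0000 > continuation, so V_d = 72.0000 (exercise)
Node 0 (S = 120): continuation = 1/1.03·[0.4471·17.7156 + 0.5529·72.0000] = 46.3414; exercise value = 30.0000 ≤ continuation, so V_0 = 46.3414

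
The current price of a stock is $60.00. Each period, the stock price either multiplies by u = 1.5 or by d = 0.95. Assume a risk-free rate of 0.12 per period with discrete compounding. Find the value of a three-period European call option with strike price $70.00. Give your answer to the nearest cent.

Risk-neutral probability p = (1 + 0.12 − 0.95)/(1.5 − 0.95) = 0.1700/0.5500 = 0.3091
Terminal stock prices: S_uuu = 202.5, S_uud = 128.2, S_udd = 81.22, S_ddd = 51.44
Terminal payoffs (S − K): max(132.5, 0) = 132.5, max(58.25, 0) = 58.25, max(11.22, 0) = 11.22, max(-18.56, 0) = 0
Node uu (S = 135): V_uu = 1/1.12·[0.3091·132.5000 + 0.6909·58.2500] = 72.5000
Node ud (S = 85.5): V_ud = 1/1.12·[0.3091·58.2500 + 0.6909·11.2250] = 23.0000
Node dd (S = 54.15): V_dd = 1/1.12·[0.3091·11.2250 + 0.6909·0.0000] = 3.0978
Node u (S = 90): V_u = 1/1.12·[0.3091·72.5000 + 0.6909·23.0000] = 34.1964
Node d (S = 57): V_d = 1/1.12·[0.3091·23.0000 + 0.6909·3.0978] = 8.2584
Node 0 (S = 60): V_0 = 1/1.12·[0.3091·34.1964 + 0.6909·8.2584] = 14.5318

$14.53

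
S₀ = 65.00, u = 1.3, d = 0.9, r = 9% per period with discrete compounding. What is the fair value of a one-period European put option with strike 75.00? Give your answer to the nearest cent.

Risk-neutral probability p = (1 + 0.09 − 0.9)/(1.3 − 0.9) = 0.1900/0.4000 = 0.4750
Terminal stock prices: S_u = 84.5, S_d = 58.5
Terminal payoffs (K − S): max(-9.5, 0) = 0, max(16.5, 0) = 16.5
Node 0 (S = 65): V_0 = 1/1.09·[0.4750·0.0000 + 0.5250·16.5000] = 7.9472

7.95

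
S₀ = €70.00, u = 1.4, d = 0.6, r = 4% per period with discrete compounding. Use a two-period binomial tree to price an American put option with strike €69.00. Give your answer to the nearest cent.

Risk-neutral probability p = (1 + 0.04 − 0.6)/(1.4 − 0.6) = 0.4400/0.8000 = 0.5500
Terminal stock prices: S_uu = 137.2, S_ud = 58.8, S_dd = 25.2
Terminal payoffs (K − S): max(-68.2, 0) = 0, max(10.2, 0) = 10.2, max(43.8, 0) = 43.8
Node u (S = 98): continuation = 1/1.04·[0.5500·0.0000 + 0.4500·10.2000] = 4.4135; exercise value = 0.0000 ≤ continuation, so V_u = 4.4135
Node d (S = 42): continuation = 1/1.04·[0.5500·10.2000 + 0.4500·43.8000] = 24.3462; exercise value = 27.0000 > continuation, so V_d = 27.0000 (exercise)
Node 0 (S = 70): continuation = 1/1.04·[0.5500·4.4135 + 0.4500·27.0000] = 14.0167; exercise value = 0.0000 ≤ continuation, so V_0 = 14.0167

€14.02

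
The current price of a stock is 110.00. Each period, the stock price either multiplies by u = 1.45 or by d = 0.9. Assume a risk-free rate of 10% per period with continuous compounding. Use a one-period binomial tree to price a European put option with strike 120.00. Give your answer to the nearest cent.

11.91

Risk-neutral probability p = (e^0.1 − 0.9)/(1.45 − 0.9) = 0.2052/0.5500 = 0.3730
Terminal stock prices: S_u = 159.5, S_d = 99
Terminal payoffs (K − S): max(-39.5, 0) = 0, max(21, 0) = 21
Node 0 (S = 110): V_0 = e^(−0.1)·[0.3730·0.0000 + 0.6270·21.0000] = 11.9133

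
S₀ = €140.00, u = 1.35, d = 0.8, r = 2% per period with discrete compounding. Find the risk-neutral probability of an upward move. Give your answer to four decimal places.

Risk-neutral probability p = (1 + 0.02 − 0.8)/(1.35 − 0.8) = 0.2200/0.5500 = 0.4000

p = 0.4000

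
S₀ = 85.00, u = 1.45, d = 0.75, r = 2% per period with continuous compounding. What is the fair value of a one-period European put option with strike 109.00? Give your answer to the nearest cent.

27.23

Risk-neutral probability p = (e^0.02 − 0.75)/(1.45 − 0.75) = 0.2702/0.7000 = 0.3860
Terminal stock prices: S_u = 123.2, S_d = 63.75
Terminal payoffs (K − S): max(-14.25, 0) = 0, max(45.25, 0) = 45.25
Node 0 (S = 85): V_0 = e^(−0.02)·[0.3860·0.0000 + 0.6140·45.2500] = 27.2333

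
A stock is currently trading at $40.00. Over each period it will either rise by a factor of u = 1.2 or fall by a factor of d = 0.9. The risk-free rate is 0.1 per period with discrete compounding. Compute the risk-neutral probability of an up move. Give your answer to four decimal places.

p = 0.6667

Risk-neutral probability p = (1 + 0.1 − 0.9)/(1.2 − 0.9) = 0.2000/0.3000 = 0.6667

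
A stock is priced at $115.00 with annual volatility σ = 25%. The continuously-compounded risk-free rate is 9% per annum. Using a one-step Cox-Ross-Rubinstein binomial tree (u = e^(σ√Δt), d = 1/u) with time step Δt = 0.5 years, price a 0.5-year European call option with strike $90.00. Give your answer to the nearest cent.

$28.96

CRR parameters: u = e^(σ√Δt) = e^(0.25·√0.5) = 1.1934, d = 1/u = 0.8380
Per-period rate: rΔt = 0.09·0.5 = 0.045, so R = e^0.045 = 1.0460
Risk-neutral probability p = (e^0.045 − 0.8380)/(1.1934 − 0.8380) = 0.2081/0.3554 = 0.5854
Terminal stock prices: S_u = 137.2, S_d = 96.37
Terminal payoffs (S − K): max(47.24, 0) = 47.24, max(6.366, 0) = 6.366
Node 0 (S = 115): V_0 = e^(−0.045)·[0.5854·47.2369 + 0.4146·6.3662] = 28.9602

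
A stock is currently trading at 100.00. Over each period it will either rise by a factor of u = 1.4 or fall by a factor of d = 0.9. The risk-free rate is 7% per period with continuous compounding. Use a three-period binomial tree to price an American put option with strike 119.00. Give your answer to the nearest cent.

Risk-neutral probability p = (e^0.07 − 0.9)/(1.4 − 0.9) = 0.1725/0.5000 = 0.3450
Terminal stock prices: S_uuu = 274.4, S_uud = 176.4, S_udd = 113.4, S_ddd = 72.9
Terminal payoffs (K − S): max(-155.4, 0) = 0, max(-57.4, 0) = 0, max(5.6, 0) = 5.6, max(46.1, 0) = 46.1
Node uu (S = 196): continuation = e^(−0.07)·[0.3450·0.0000 + 0.6550·0.0000] = 0.0000; exercise value = 0.0000 ≤ continuation, so V_uu = 0.0000
Node ud (S = 126): continuation = e^(−0.07)·[0.3450·0.0000 + 0.6550·5.6000] = 3.4199; exercise value = 0.0000 ≤ continuation, so V_ud = 3.4199
Node dd (S = 81): continuation = e^(−0.07)·[0.3450·5.6000 + 0.6550·46.1000] = 29.9549; exercise value = 38.0000 > continuation, so V_dd = 38.0000 (exercise)
Node u (S = 140): continuation = e^(−0.07)·[0.3450·0.0000 + 0.6550·3.4199] = 2.0886; exercise value = 0.0000 ≤ continuation, so V_u = 2.0886
Node d (S = 90): continuation = e^(−0.07)·[0.3450·3.4199 + 0.6550·38.0000] = 24.3069; exercise value = 29.0000 > continuation, so V_d = 29.0000 (exercise)
Node 0 (S = 100): continuation = e^(−0.07)·[0.3450·2.0886 + 0.6550·29.0000] = 18.3823; exercise value = 19.0000 > continuation, so V_0 = 19.0000 (exercise)

19.00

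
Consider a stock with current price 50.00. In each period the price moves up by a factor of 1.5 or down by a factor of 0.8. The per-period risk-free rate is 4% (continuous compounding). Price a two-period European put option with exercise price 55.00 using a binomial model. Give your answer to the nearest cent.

9.14

Risk-neutral probability p = (e^0.04 − 0.8)/(1.5 − 0.8) = 0.2408/0.7000 = 0.3440
Terminal stock prices: S_uu = 112.5, S_ud = 60, S_dd = 32
Terminal payoffs (K − S): max(-57.5, 0) = 0, max(-5, 0) = 0, max(23, 0) = 23
Node u (S = 75): V_u = e^(−0.04)·[0.3440·0.0000 + 0.6560·0.0000] = 0.0000
Node d (S = 40): V_d = e^(−0.04)·[0.3440·0.0000 + 0.6560·23.0000] = 14.4961
Node 0 (S = 50): V_0 = e^(−0.04)·[0.3440·0.0000 + 0.6560·14.4961] = 9.1363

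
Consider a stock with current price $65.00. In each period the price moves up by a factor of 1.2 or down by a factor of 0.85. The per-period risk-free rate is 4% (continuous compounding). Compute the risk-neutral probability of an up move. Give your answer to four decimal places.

Risk-neutral probability p = (e^0.04 − 0.85)/(1.2 − 0.85) = 0.1908/0.3500 = 0.5452

p = 0.5452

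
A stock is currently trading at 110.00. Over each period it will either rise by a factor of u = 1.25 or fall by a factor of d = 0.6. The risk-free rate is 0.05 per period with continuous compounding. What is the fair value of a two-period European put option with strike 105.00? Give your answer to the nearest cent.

Risk-neutral probability p = (e^0.05 − 0.6)/(1.25 − 0.6) = 0.4513/0.6500 = 0.6943
Terminal stock prices: S_uu = 171.9, S_ud = 82.5, S_dd = 39.6
Terminal payoffs (K − S): max(-66.88, 0) = 0, max(22.5, 0) = 22.5, max(65.4, 0) = 65.4
Node u (S = 137.5): V_u = e^(−0.05)·[0.6943·0.0000 + 0.3057·22.5000] = 6.5436
Node d (S = 66): V_d = e^(−0.05)·[0.6943·22.5000 + 0.3057·65.4000] = 33.8791
Node 0 (S = 110): V_0 = e^(−0.05)·[0.6943·6.5436 + 0.3057·33.8791] = 14.1743

14.17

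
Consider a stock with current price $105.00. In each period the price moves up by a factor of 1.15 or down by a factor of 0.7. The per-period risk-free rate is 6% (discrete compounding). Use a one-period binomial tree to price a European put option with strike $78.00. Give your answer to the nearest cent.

Risk-neutral probability p = (1 + 0.06 − 0.7)/(1.15 − 0.7) = 0.3600/0.4500 = 0.8000
Terminal stock prices: S_u = 120.7, S_d = 73.5
Terminal payoffs (K − S): max(-42.75, 0) = 0, max(4.5, 0) = 4.5
Node 0 (S = 105): V_0 = 1/1.06·[0.8000·0.0000 + 0.2000·4.5000] = 0.8491

$0.85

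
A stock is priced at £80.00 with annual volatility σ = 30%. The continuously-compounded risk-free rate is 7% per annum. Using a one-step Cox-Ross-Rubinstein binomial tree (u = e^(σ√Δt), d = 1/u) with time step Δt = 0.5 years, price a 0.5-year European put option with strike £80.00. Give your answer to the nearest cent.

CRR parameters: u = e^(σ√Δt) = e^(0.3·√0.5) = 1.2363, d = 1/u = 0.8089
Per-period rate: rΔt = 0.07·0.5 = 0.035, so R = e^0.035 = 1.0356
Risk-neutral probability p = (e^0.035 − 0.8089)/(1.2363 − 0.8089) = 0.2268/0.4275 = 0.5305
Terminal stock prices: S_u = 98.9, S_d = 64.71
Terminal payoffs (K − S): max(-18.9, 0) = 0, max(15.29, 0) = 15.29
Node 0 (S = 80): V_0 = e^(−0.035)·[0.5305·0.0000 + 0.4695·15.2914] = 6.9324

£6.93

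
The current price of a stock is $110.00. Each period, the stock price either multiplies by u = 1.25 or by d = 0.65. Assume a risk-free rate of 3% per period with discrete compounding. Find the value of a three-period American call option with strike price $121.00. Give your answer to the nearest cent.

$21.82

Risk-neutral probability p = (1 + 0.03 − 0.65)/(1.25 − 0.65) = 0.3800/0.6000 = 0.6333
Terminal stock prices: S_uuu = 214.8, S_uud = 111.7, S_udd = 58.09, S_ddd = 30.21
Terminal payoffs (S − K): max(93.84, 0) = 93.84, max(-9.281, 0) = 0, max(-62.91, 0) = 0, max(-90.79, 0) = 0
Node uu (S = 171.9): continuation = 1/1.03·[0.6333·93.8438 + 0.3667·0.0000] = 57.7033; exercise value = 50.8750 ≤ continuation, so V_uu = 57.7033
Node ud (S = 89.38): continuation = 1/1.03·[0.6333·0.0000 + 0.3667·0.0000] = 0.0000; exercise value = 0.0000 ≤ continuation, so V_ud = 0.0000
Node dd (S = 46.48): continuation = 1/1.03·[0.6333·0.0000 + 0.3667·0.0000] = 0.0000; exercise value = 0.0000 ≤ continuation, so V_dd = 0.0000
Node u (S = 137.5): continuation = 1/1.03·[0.6333·57.7033 + 0.3667·0.0000] = 35.4810; exercise value = 16.5000 ≤ continuation, so V_u = 35.4810
Node d (S = 71.5): continuation = 1/1.03·[0.6333·0.0000 + 0.3667·0.0000] = 0.0000; exercise value = 0.0000 ≤ continuation, so V_d = 0.0000
Node 0 (S = 110): continuation = 1/1.03·[0.6333·35.4810 + 0.3667·0.0000] = 21.8168; exercise value = 0.0000 ≤ continuation, so V_0 = 21.8168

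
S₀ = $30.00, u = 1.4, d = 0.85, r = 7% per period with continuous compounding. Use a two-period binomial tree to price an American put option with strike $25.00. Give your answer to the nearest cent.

$1.02

Risk-neutral probability p = (e^0.07 − 0.85)/(1.4 − 0.85) = 0.2225/0.5500 = 0.4046
Terminal stock prices: S_uu = 58.8, S_ud = 35.7, S_dd = 21.67
Terminal payoffs (K − S): max(-33.8, 0) = 0, max(-10.7, 0) = 0, max(3.325, 0) = 3.325
Node u (S = 42): continuation = e^(−0.07)·[0.4046·0.0000 + 0.5954·0.0000] = 0.0000; exercise value = 0.0000 ≤ continuation, so V_u = 0.0000
Node d (S = 25.5): continuation = e^(−0.07)·[0.4046·0.0000 + 0.5954·3.3250] = 1.8460; exercise value = 0.0000 ≤ continuation, so V_d = 1.8460
Node 0 (S = 30): continuation = e^(−0.07)·[0.4046·0.0000 + 0.5954·1.8460] = 1.0249; exercise value = 0.0000 ≤ continuation, so V_0 = 1.0249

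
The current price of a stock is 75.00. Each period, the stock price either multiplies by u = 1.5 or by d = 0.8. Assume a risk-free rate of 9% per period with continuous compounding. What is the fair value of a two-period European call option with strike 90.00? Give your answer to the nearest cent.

Risk-neutral probability p = (e^0.09 − 0.8)/(1.5 − 0.8) = 0.2942/0.7000 = 0.4202
Terminal stock prices: S_uu = 168.8, S_ud = 90, S_dd = 48
Terminal payoffs (S − K): max(78.75, 0) = 78.75, max(0, 0) = 0, max(-42, 0) = 0
Node u (S = 112.5): V_u = e^(−0.09)·[0.4202·78.7500 + 0.5798·0.0000] = 30.2462
Node d (S = 60): V_d = e^(−0.09)·[0.4202·0.0000 + 0.5798·0.0000] = 0.0000
Node 0 (S = 75): V_0 = e^(−0.09)·[0.4202·30.2462 + 0.5798·0.0000] = 11.6169

11.62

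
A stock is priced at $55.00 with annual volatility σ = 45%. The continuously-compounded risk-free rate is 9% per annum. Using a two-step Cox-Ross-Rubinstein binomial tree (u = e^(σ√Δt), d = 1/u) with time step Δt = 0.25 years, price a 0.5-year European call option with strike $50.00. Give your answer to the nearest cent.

CRR parameters: u = e^(σ√Δt) = e^(0.45·√0.25) = 1.2523, d = 1/u = 0.7985
Per-period rate: rΔt = 0.09·0.25 = 0.0225, so R = e^0.0225 = 1.0228
Risk-neutral probability p = (e^0.0225 − 0.7985)/(1.2523 − 0.7985) = 0.2242/0.4538 = 0.4941
Terminal stock prices: S_uu = 86.26, S_ud = 55, S_dd = 35.07
Terminal payoffs (S − K): max(36.26, 0) = 36.26, max(5, 0) = 5, max(-14.93, 0) = 0
Node u (S = 68.88): V_u = e^(−0.0225)·[0.4941·36.2572 + 0.5059·5.0000] = 19.9902
Node d (S = 43.92): V_d = e^(−0.0225)·[0.4941·5.0000 + 0.5059·0.0000] = 2.4157
Node 0 (S = 55): V_0 = e^(−0.0225)·[0.4941·19.9902 + 0.5059·2.4157] = 10.8528

$10.85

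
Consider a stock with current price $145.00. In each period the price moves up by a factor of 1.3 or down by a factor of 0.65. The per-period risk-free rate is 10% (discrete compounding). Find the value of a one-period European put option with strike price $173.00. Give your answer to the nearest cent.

$22.03

Risk-neutral probability p = (1 + 0.1 − 0.65)/(1.3 − 0.65) = 0.4500/0.6500 = 0.6923
Terminal stock prices: S_u = 188.5, S_d = 94.25
Terminal payoffs (K − S): max(-15.5, 0) = 0, max(78.75, 0) = 78.75
Node 0 (S = 145): V_0 = 1/1.1·[0.6923·0.0000 + 0.3077·78.7500] = 22.0280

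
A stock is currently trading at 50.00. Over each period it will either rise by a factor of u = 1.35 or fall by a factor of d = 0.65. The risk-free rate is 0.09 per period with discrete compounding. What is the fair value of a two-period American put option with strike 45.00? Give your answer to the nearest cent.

4.48

Risk-neutral probability p = (1 + 0.09 − 0.65)/(1.35 − 0.65) = 0.4400/0.7000 = 0.6286
Terminal stock prices: S_uu = 91.13, S_ud = 43.88, S_dd = 21.13
Terminal payoffs (K − S): max(-46.13, 0) = 0, max(1.125, 0) = 1.125, max(23.87, 0) = 23.87
Node u (S = 67.5): continuation = 1/1.09·[0.6286·0.0000 + 0.3714·1.1250] = 0.3834; exercise value = 0.0000 ≤ continuation, so V_u = 0.3834
Node d (S = 32.5): continuation = 1/1.09·[0.6286·1.1250 + 0.3714·23.8750] = 8.7844; exercise value = 12.5000 > continuation, so V_d = 12.5000 (exercise)
Node 0 (S = 50): continuation = 1/1.09·[0.6286·0.3834 + 0.3714·12.5000] = 4.4806; exercise value = 0.0000 ≤ continuation, so V_0 = 4.4806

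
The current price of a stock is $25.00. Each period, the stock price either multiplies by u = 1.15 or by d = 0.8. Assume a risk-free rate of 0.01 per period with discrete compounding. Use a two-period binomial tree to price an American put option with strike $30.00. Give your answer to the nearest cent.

Risk-neutral probability p = (1 + 0.01 − 0.8)/(1.15 − 0.8) = 0.2100/0.3500 = 0.6000
Terminal stock prices: S_uu = 33.06, S_ud = 23, S_dd = 16
Terminal payoffs (K − S): max(-3.062, 0) = 0, max(7, 0) = 7, max(14, 0) = 14
Node u (S = 28.75): continuation = 1/1.01·[0.6000·0.0000 + 0.4000·7.0000] = 2.7723; exercise value = 1.2500 ≤ continuation, so V_u = 2.7723
Node d (S = 20): continuation = 1/1.01·[0.6000·7.0000 + 0.4000·14.0000] = 9.7030; exercise value = 10.0000 > continuation, so V_d = 10.0000 (exercise)
Node 0 (S = 25): continuation = 1/1.01·[0.6000·2.7723 + 0.4000·10.0000] = 5.6073; exercise value = 5.0000 ≤ continuation, so V_0 = 5.6073

$5.61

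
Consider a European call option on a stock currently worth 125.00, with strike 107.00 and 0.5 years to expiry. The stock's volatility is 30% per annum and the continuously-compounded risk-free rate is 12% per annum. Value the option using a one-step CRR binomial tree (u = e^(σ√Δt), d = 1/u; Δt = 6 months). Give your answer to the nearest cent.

26.50

CRR parameters: u = e^(σ√Δt) = e^(0.3·√0.5) = 1.2363, d = 1/u = 0.8089
Per-period rate: rΔt = 0.12·0.5 = 0.06, so R = e^0.06 = 1.0618
Risk-neutral probability p = (e^0.06 − 0.8089)/(1.2363 − 0.8089) = 0.2530/0.4275 = 0.5918
Terminal stock prices: S_u = 154.5, S_d = 101.1
Terminal payoffs (S − K): max(47.54, 0) = 47.54, max(-5.893, 0) = 0
Node 0 (S = 125): V_0 = e^(−0.06)·[0.5918·47.5389 + 0.4082·0.0000] = 26.4964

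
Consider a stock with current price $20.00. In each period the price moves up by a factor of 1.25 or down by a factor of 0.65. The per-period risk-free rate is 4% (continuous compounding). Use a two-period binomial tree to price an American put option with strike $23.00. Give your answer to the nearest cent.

Risk-neutral probability p = (e^0.04 − 0.65)/(1.25 − 0.65) = 0.3908/0.6000 = 0.6514
Terminal stock prices: S_uu = 31.25, S_ud = 16.25, S_dd = 8.45
Terminal payoffs (K − S): max(-8.25, 0) = 0, max(6.75, 0) = 6.75, max(14.55, 0) = 14.55
Node u (S = 25): continuation = e^(−0.04)·[0.6514·0.0000 + 0.3486·6.7500] = 2.2611; exercise value = 0.0000 ≤ continuation, so V_u = 2.2611
Node d (S = 13): continuation = e^(−0.04)·[0.6514·6.7500 + 0.3486·14.5500] = 9.0982; exercise value = 10.0000 > continuation, so V_d = 10.0000 (exercise)
Node 0 (S = 20): continuation = e^(−0.04)·[0.6514·2.2611 + 0.3486·10.0000] = 4.7648; exercise value = 3.0000 ≤ continuation, so V_0 = 4.7648

$4.76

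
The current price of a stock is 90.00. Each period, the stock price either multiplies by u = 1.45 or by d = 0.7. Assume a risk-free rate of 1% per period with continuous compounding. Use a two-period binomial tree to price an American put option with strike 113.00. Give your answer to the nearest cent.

34.18

Risk-neutral probability p = (e^0.01 − 0.7)/(1.45 − 0.7) = 0.3101/0.7500 = 0.4134
Terminal stock prices: S_uu = 189.2, S_ud = 91.35, S_dd = 44.1
Terminal payoffs (K − S): max(-76.22, 0) = 0, max(21.65, 0) = 21.65, max(68.9, 0) = 68.9
Node u (S = 130.5): continuation = e^(−0.01)·[0.4134·0.0000 + 0.5866·21.6500] = 12.5735; exercise value = 0.0000 ≤ continuation, so V_u = 12.5735
Node d (S = 63): continuation = e^(−0.01)·[0.4134·21.6500 + 0.5866·68.9000] = 48.8756; exercise value = 50.0000 > continuation, so V_d = 50.0000 (exercise)
Node 0 (S = 90): continuation = e^(−0.01)·[0.4134·12.5735 + 0.5866·50.0000] = 34.1843; exercise value = 23.0000 ≤ continuation, so V_0 = 34.1843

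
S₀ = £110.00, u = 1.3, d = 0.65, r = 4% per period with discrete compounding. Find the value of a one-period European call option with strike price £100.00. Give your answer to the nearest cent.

£24.81

Risk-neutral probability p = (1 + 0.04 − 0.65)/(1.3 − 0.65) = 0.3900/0.6500 = 0.6000
Terminal stock prices: S_u = 143, S_d = 71.5
Terminal payoffs (S − K): max(43, 0) = 43, max(-28.5, 0) = 0
Node 0 (S = 110): V_0 = 1/1.04·[0.6000·43.0000 + 0.4000·0.0000] = 24.8077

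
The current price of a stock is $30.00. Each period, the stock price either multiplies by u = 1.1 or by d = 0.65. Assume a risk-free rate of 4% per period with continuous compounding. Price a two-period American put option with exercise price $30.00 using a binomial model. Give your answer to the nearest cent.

Risk-neutral probability p = (e^0.04 − 0.65)/(1.1 − 0.65) = 0.3908/0.4500 = 0.8685
Terminal stock prices: S_uu = 36.3, S_ud = 21.45, S_dd = 12.68
Terminal payoffs (K − S): max(-6.3, 0) = 0, max(8.55, 0) = 8.55, max(17.32, 0) = 17.32
Node u (S = 33): continuation = e^(−0.04)·[0.8685·0.0000 + 0.1315·8.5500] = 1.0805; exercise value = 0.0000 ≤ continuation, so V_u = 1.0805
Node d (S = 19.5): continuation = e^(−0.04)·[0.8685·8.5500 + 0.1315·17.3250] = 9.3237; exercise value = 10.5000 > continuation, so V_d = 10.5000 (exercise)
Node 0 (S = 30): continuation = e^(−0.04)·[0.8685·1.0805 + 0.1315·10.5000] = 2.2285; exercise value = 0.0000 ≤ continuation, so V_0 = 2.2285

$2.23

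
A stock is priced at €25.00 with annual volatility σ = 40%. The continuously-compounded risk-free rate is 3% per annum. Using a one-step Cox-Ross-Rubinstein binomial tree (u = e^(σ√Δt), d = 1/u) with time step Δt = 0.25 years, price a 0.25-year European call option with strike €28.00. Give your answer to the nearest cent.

CRR parameters: u = e^(σ√Δt) = e^(0.4·√0.25) = 1.2214, d = 1/u = 0.8187
Per-period rate: rΔt = 0.03·0.25 = 0.0075, so R = e^0.0075 = 1.0075
Risk-neutral probability p = (e^0.0075 − 0.8187)/(1.2214 − 0.8187) = 0.1888/0.4027 = 0.4689
Terminal stock prices: S_u = 30.54, S_d = 20.47
Terminal payoffs (S − K): max(2.535, 0) = 2.535, max(-7.532, 0) = 0
Node 0 (S = 25): V_0 = e^(−0.0075)·[0.4689·2.5351 + 0.5311·0.0000] = 1.1797

€1.18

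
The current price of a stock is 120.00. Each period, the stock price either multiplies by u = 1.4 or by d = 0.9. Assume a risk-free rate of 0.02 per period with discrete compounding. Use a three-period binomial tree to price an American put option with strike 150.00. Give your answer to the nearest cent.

33.11

Risk-neutral probability p = (1 + 0.02 − 0.9)/(1.4 − 0.9) = 0.1200/0.5000 = 0.2400
Terminal stock prices: S_uuu = 329.3, S_uud = 211.7, S_udd = 136.1, S_ddd = 87.48
Terminal payoffs (K − S): max(-179.3, 0) = 0, max(-61.68, 0) = 0, max(13.92, 0) = 13.92, max(62.52, 0) = 62.52
Node uu (S = 235.2): continuation = 1/1.02·[0.2400·0.0000 + 0.7600·0.0000] = 0.0000; exercise value = 0.0000 ≤ continuation, so V_uu = 0.0000
Node ud (S = 151.2): continuation = 1/1.02·[0.2400·0.0000 + 0.7600·13.9200] = 10.3718; exercise value = 0.0000 ≤ continuation, so V_ud = 10.3718
Node dd (S = 97.2): continuation = 1/1.02·[0.2400·13.9200 + 0.7600·62.5200] = 49.8588; exercise value = 52.8000 > continuation, so V_dd = 52.8000 (exercise)
Node u (S = 168): continuation = 1/1.02·[0.2400·0.0000 + 0.7600·10.3718] = 7.7280; exercise value = 0.0000 ≤ continuation, so V_u = 7.7280
Node d (S = 108): continuation = 1/1.02·[0.2400·10.3718 + 0.7600·52.8000] = 41.7816; exercise value = 42.0000 > continuation, so V_d = 42.0000 (exercise)
Node 0 (S = 120): continuation = 1/1.02·[0.2400·7.7280 + 0.7600·42.0000] = 33.1125; exercise value = 30.0000 ≤ continuation, so V_0 = 33.1125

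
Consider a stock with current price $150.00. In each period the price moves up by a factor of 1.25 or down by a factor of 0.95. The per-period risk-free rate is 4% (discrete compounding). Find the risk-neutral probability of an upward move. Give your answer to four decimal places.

p = 0.3000

Risk-neutral probability p = (1 + 0.04 − 0.95)/(1.25 − 0.95) = 0.0900/0.3000 = 0.3000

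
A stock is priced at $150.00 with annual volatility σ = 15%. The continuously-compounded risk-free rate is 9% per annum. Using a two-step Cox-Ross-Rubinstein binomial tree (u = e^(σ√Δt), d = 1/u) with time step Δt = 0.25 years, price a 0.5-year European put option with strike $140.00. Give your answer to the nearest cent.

$1.40

CRR parameters: u = e^(σ√Δt) = e^(0.15·√0.25) = 1.0779, d = 1/u = 0.9277
Per-period rate: rΔt = 0.09·0.25 = 0.0225, so R = e^0.0225 = 1.0228
Risk-neutral probability p = (e^0.0225 − 0.9277)/(1.0779 − 0.9277) = 0.0950/0.1501 = 0.6328
Terminal stock prices: S_uu = 174.3, S_ud = 150, S_dd = 129.1
Terminal payoffs (K − S): max(-34.28, 0) = 0, max(-10, 0) = 0, max(10.89, 0) = 10.89
Node u (S = 161.7): V_u = e^(−0.0225)·[0.6328·0.0000 + 0.3672·0.0000] = 0.0000
Node d (S = 139.2): V_d = e^(−0.0225)·[0.6328·0.0000 + 0.3672·10.8938] = 3.9110
Node 0 (S = 150): V_0 = e^(−0.0225)·[0.6328·0.0000 + 0.3672·3.9110] = 1.4041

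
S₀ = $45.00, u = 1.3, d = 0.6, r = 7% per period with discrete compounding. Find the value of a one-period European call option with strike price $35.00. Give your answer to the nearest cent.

$14.75

Risk-neutral probability p = (1 + 0.07 − 0.6)/(1.3 − 0.6) = 0.4700/0.7000 = 0.6714
Terminal stock prices: S_u = 58.5, S_d = 27
Terminal payoffs (S − K): max(23.5, 0) = 23.5, max(-8, 0) = 0
Node 0 (S = 45): V_0 = 1/1.07·[0.6714·23.5000 + 0.3286·0.0000] = 14.7463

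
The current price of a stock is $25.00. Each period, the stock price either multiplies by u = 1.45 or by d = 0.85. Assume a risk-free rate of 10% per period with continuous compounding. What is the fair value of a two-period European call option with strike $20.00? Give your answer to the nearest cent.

$9.15

Risk-neutral probability p = (e^0.1 − 0.85)/(1.45 − 0.85) = 0.2552/0.6000 = 0.4253
Terminal stock prices: S_uu = 52.56, S_ud = 30.81, S_dd = 18.06
Terminal payoffs (S − K): max(32.56, 0) = 32.56, max(10.81, 0) = 10.81, max(-1.938, 0) = 0
Node u (S = 36.25): V_u = e^(−0.1)·[0.4253·32.5625 + 0.5747·10.8125] = 18.1533
Node d (S = 21.25): V_d = e^(−0.1)·[0.4253·10.8125 + 0.5747·0.0000] = 4.1608
Node 0 (S = 25): V_0 = e^(−0.1)·[0.4253·18.1533 + 0.5747·4.1608] = 9.1493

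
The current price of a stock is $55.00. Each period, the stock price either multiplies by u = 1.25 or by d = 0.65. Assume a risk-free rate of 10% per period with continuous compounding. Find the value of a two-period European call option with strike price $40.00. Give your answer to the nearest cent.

Risk-neutral probability p = (e^0.1 − 0.65)/(1.25 − 0.65) = 0.4552/0.6000 = 0.7586
Terminal stock prices: S_uu = 85.94, S_ud = 44.69, S_dd = 23.24
Terminal payoffs (S − K): max(45.94, 0) = 45.94, max(4.688, 0) = 4.688, max(-16.76, 0) = 0
Node u (S = 68.75): V_u = e^(−0.1)·[0.7586·45.9375 + 0.2414·4.6875] = 32.5565
Node d (S = 35.75): V_d = e^(−0.1)·[0.7586·4.6875 + 0.2414·0.0000] = 3.2176
Node 0 (S = 55): V_0 = e^(−0.1)·[0.7586·32.5565 + 0.2414·3.2176] = 23.0504

$23.05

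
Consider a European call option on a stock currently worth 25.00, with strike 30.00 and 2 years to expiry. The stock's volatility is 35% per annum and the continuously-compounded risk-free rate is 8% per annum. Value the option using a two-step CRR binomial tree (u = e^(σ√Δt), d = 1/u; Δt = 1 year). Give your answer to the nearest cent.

CRR parameters: u = e^(σ√Δt) = e^(0.35·√1) = 1.4191, d = 1/u = 0.7047
Per-period rate: rΔt = 0.08·1 = 0.08, so R = e^0.08 = 1.0833
Risk-neutral probability p = (e^0.08 − 0.7047)/(1.4191 − 0.7047) = 0.3786/0.7144 = 0.5300
Terminal stock prices: S_uu = 50.34, S_ud = 25, S_dd = 12.41
Terminal payoffs (S − K): max(20.34, 0) = 20.34, max(-5, 0) = 0, max(-17.59, 0) = 0
Node u (S = 35.48): V_u = e^(−0.08)·[0.5300·20.3438 + 0.4700·0.0000] = 9.9527
Node d (S = 17.62): V_d = e^(−0.08)·[0.5300·0.0000 + 0.4700·0.0000] = 0.0000
Node 0 (S = 25): V_0 = e^(−0.08)·[0.5300·9.9527 + 0.4700·0.0000] = 4.8691

4.87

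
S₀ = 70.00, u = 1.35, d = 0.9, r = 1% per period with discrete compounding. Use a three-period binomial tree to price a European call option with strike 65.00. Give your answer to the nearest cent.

12.76

Risk-neutral probability p = (1 + 0.01 − 0.9)/(1.35 − 0.9) = 0.1100/0.4500 = 0.2444
Terminal stock prices: S_uuu = 172.2, S_uud = 114.8, S_udd = 76.55, S_ddd = 51.03
Terminal payoffs (S − K): max(107.2, 0) = 107.2, max(49.82, 0) = 49.82, max(11.55, 0) = 11.55, max(-13.97, 0) = 0
Node uu (S = 127.6): V_uu = 1/1.01·[0.2444·107.2263 + 0.7556·49.8175] = 63.2186
Node ud (S = 85.05): V_ud = 1/1.01·[0.2444·49.8175 + 0.7556·11.5450] = 20.6936
Node dd (S = 56.7): V_dd = 1/1.01·[0.2444·11.5450 + 0.7556·0.0000] = 2.7942
Node u (S = 94.5): V_u = 1/1.01·[0.2444·63.2186 + 0.7556·20.6936] = 30.7808
Node d (S = 63): V_d = 1/1.01·[0.2444·20.6936 + 0.7556·2.7942] = 7.0986
Node 0 (S = 70): V_0 = 1/1.01·[0.2444·30.7808 + 0.7556·7.0986] = 12.7600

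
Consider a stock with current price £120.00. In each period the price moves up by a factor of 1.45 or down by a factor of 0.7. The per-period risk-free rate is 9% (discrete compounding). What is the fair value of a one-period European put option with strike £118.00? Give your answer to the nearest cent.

Risk-neutral probability p = (1 + 0.09 − 0.7)/(1.45 − 0.7) = 0.3900/0.7500 = 0.5200
Terminal stock prices: S_u = 174, S_d = 84
Terminal payoffs (K − S): max(-56, 0) = 0, max(34, 0) = 34
Node 0 (S = 120): V_0 = 1/1.09·[0.5200·0.0000 + 0.4800·34.0000] = 14.9725

£14.97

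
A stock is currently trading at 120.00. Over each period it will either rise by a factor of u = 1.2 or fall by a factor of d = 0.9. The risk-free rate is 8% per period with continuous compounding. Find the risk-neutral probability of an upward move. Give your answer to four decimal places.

Risk-neutral probability p = (e^0.08 − 0.9)/(1.2 − 0.9) = 0.1833/0.3000 = 0.6110

p = 0.6110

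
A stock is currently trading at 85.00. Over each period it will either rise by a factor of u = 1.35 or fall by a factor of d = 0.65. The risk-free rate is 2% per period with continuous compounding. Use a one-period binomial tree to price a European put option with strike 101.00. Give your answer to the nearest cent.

Risk-neutral probability p = (e^0.02 − 0.65)/(1.35 − 0.65) = 0.3702/0.7000 = 0.5289
Terminal stock prices: S_u = 114.8, S_d = 55.25
Terminal payoffs (K − S): max(-13.75, 0) = 0, max(45.75, 0) = 45.75
Node 0 (S = 85): V_0 = e^(−0.02)·[0.5289·0.0000 + 0.4711·45.7500] = 21.1279

21.13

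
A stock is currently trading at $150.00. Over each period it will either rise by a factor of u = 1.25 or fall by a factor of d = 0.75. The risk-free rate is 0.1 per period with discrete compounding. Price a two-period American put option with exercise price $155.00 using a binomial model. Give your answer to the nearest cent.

$14.09

Risk-neutral probability p = (1 + 0.1 − 0.75)/(1.25 − 0.75) = 0.3500/0.5000 = 0.7000
Terminal stock prices: S_uu = 234.4, S_ud = 140.6, S_dd = 84.38
Terminal payoffs (K − S): max(-79.38, 0) = 0, max(14.38, 0) = 14.38, max(70.62, 0) = 70.62
Node u (S = 187.5): continuation = 1/1.1·[0.7000·0.0000 + 0.3000·14.3750] = 3.9205; exercise value = 0.0000 ≤ continuation, so V_u = 3.9205
Node d (S = 112.5): continuation = 1/1.1·[0.7000·14.3750 + 0.3000·70.6250] = 28.4091; exercise value = 42.5000 > continuation, so V_d = 42.5000 (exercise)
Node 0 (S = 150): continuation = 1/1.1·[0.7000·3.9205 + 0.3000·42.5000] = 14.0857; exercise value = 5.0000 ≤ continuation, so V_0 = 14.0857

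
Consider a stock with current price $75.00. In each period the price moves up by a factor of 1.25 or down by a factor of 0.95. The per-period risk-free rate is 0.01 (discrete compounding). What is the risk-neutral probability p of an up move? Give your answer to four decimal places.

p = 0.2000

Risk-neutral probability p = (1 + 0.01 − 0.95)/(1.25 − 0.95) = 0.0600/0.3000 = 0.2000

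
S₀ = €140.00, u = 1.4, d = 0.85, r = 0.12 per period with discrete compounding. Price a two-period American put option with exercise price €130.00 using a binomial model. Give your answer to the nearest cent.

Risk-neutral probability p = (1 + 0.12 − 0.85)/(1.4 − 0.85) = 0.2700/0.5500 = 0.4909
Terminal stock prices: S_uu = 274.4, S_ud = 166.6, S_dd = 101.1
Terminal payoffs (K − S): max(-144.4, 0) = 0, max(-36.6, 0) = 0, max(28.85, 0) = 28.85
Node u (S = 196): continuation = 1/1.12·[0.4909·0.0000 + 0.5091·0.0000] = 0.0000; exercise value = 0.0000 ≤ continuation, so V_u = 0.0000
Node d (S = 119): continuation = 1/1.12·[0.4909·0.0000 + 0.5091·28.8500] = 13.1136; exercise value = 11.0000 ≤ continuation, so V_d = 13.1136
Node 0 (S = 140): continuation = 1/1.12·[0.4909·0.0000 + 0.5091·13.1136] = 5.9607; exercise value = 0.0000 ≤ continuation, so V_0 = 5.9607

€5.96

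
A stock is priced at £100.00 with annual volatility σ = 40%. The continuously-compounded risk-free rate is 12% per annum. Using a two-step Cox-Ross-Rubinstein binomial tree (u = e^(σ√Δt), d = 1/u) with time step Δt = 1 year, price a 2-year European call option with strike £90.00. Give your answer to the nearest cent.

£36.18

CRR parameters: u = e^(σ√Δt) = e^(0.4·√1) = 1.4918, d = 1/u = 0.6703
Per-period rate: rΔt = 0.12·1 = 0.12, so R = e^0.12 = 1.1275
Risk-neutral probability p = (e^0.12 − 0.6703)/(1.4918 − 0.6703) = 0.4572/0.8215 = 0.5565
Terminal stock prices: S_uu = 222.6, S_ud = 100, S_dd = 44.93
Terminal payoffs (S − K): max(132.6, 0) = 132.6, max(10, 0) = 10, max(-45.07, 0) = 0
Node u (S = 149.2): V_u = e^(−0.12)·[0.5565·132.5541 + 0.4435·10.0000] = 69.3596
Node d (S = 67.03): V_d = e^(−0.12)·[0.5565·10.0000 + 0.4435·0.0000] = 4.9358
Node 0 (S = 100): V_0 = e^(−0.12)·[0.5565·69.3596 + 0.4435·4.9358] = 36.1761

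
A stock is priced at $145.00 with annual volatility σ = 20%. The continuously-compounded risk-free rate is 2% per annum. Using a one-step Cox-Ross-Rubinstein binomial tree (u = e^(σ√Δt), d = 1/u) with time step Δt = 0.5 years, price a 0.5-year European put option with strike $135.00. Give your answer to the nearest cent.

CRR parameters: u = e^(σ√Δt) = e^(0.2·√0.5) = 1.1519, d = 1/u = 0.8681
Per-period rate: rΔt = 0.02·0.5 = 0.01, so R = e^0.01 = 1.0101
Risk-neutral probability p = (e^0.01 − 0.8681)/(1.1519 − 0.8681) = 0.1419/0.2838 = 0.5001
Terminal stock prices: S_u = 167, S_d = 125.9
Terminal payoffs (K − S): max(-32.03, 0) = 0, max(9.122, 0) = 9.122
Node 0 (S = 145): V_0 = e^(−0.01)·[0.5001·0.0000 + 0.4999·9.1221] = 4.5146

$4.51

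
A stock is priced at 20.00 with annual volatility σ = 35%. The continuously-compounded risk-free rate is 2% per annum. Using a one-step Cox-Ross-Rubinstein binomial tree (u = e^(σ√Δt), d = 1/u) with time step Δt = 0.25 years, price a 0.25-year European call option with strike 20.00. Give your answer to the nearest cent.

CRR parameters: u = e^(σ√Δt) = e^(0.35·√0.25) = 1.1912, d = 1/u = 0.8395
Per-period rate: rΔt = 0.02·0.25 = 0.005, so R = e^0.005 = 1.0050
Risk-neutral probability p = (e^0.005 − 0.8395)/(1.1912 − 0.8395) = 0.1656/0.3518 = 0.4706
Terminal stock prices: S_u = 23.82, S_d = 16.79
Terminal payoffs (S − K): max(3.825, 0) = 3.825, max(-3.211, 0) = 0
Node 0 (S = 20): V_0 = e^(−0.005)·[0.4706·3.8249 + 0.5294·0.0000] = 1.7911

1.79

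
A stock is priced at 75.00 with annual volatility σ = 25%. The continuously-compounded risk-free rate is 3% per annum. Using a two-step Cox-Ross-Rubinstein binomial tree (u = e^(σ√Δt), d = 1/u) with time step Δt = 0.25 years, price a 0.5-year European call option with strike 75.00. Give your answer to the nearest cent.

5.22

CRR parameters: u = e^(σ√Δt) = e^(0.25·√0.25) = 1.1331, d = 1/u = 0.8825
Per-period rate: rΔt = 0.03·0.25 = 0.0075, so R = e^0.0075 = 1.0075
Risk-neutral probability p = (e^0.0075 − 0.8825)/(1.1331 − 0.8825) = 0.1250/0.2507 = 0.4988
Terminal stock prices: S_uu = 96.3, S_ud = 75, S_dd = 58.41
Terminal payoffs (S − K): max(21.3, 0) = 21.3, max(0, 0) = 0, max(-16.59, 0) = 0
Node u (S = 84.99): V_u = e^(−0.0075)·[0.4988·21.3019 + 0.5012·0.0000] = 10.5465
Node d (S = 66.19): V_d = e^(−0.0075)·[0.4988·0.0000 + 0.5012·0.0000] = 0.0000
Node 0 (S = 75): V_0 = e^(−0.0075)·[0.4988·10.5465 + 0.5012·0.0000] = 5.2216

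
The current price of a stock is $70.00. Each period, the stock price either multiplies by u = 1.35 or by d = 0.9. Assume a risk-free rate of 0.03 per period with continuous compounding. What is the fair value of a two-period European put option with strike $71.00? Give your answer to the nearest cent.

Risk-neutral probability p = (e^0.03 − 0.9)/(1.35 − 0.9) = 0.1305/0.4500 = 0.2899
Terminal stock prices: S_uu = 127.6, S_ud = 85.05, S_dd = 56.7
Terminal payoffs (K − S): max(-56.58, 0) = 0, max(-14.05, 0) = 0, max(14.3, 0) = 14.3
Node u (S = 94.5): V_u = e^(−0.03)·[0.2899·0.0000 + 0.7101·0.0000] = 0.0000
Node d (S = 63): V_d = e^(−0.03)·[0.2899·0.0000 + 0.7101·14.3000] = 9.8543
Node 0 (S = 70): V_0 = e^(−0.03)·[0.2899·0.0000 + 0.7101·9.8543] = 6.7908

$6.79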